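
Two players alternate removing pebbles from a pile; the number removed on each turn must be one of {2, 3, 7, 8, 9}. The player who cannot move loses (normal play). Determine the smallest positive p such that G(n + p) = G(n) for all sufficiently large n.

16

n :  0  1  2  3  4  5  6  7  8  9 10 11 12 13 14 15 16 17 18 19 20 21 22 23 24 25 26 27 28 29 30 31 32 33
G :  0  0  1  1  2  0  0  1  1  2  2  0  3  1  2  2  0  0  1  1  2  0  0  1  1  2  2  0  3  1  2  2  0  0
G(n+16) = G(n) holds for n = 0,…,8 (a full window of length max(S) = 9), so the sequence is purely periodic with period 16.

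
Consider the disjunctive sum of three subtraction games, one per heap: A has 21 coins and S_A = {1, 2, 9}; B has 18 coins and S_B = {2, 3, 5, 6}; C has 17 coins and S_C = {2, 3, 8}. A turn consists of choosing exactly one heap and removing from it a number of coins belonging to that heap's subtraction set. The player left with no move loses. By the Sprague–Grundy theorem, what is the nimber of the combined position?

1

Heap A, S = {1, 2, 9}:
G(0) = 0
G(1) = mex{0} = 1
G(2) = mex{1,0} = 2
G(3) = mex{2,1} = 0
G(4) = mex{0,2} = 1
G(5) = mex{1,0} = 2
G(6) = mex{2,1} = 0
G(7) = mex{0,2} = 1
G(8) = mex{1,0} = 2
G(9) = mex{2,1,0} = 3
G(10) = mex{3,2,1} = 0
G(11) = mex{0,3,2} = 1
G(12) = mex{1,0,0} = 2
G(13) = mex{2,1,1} = 0
G(14) = mex{0,2,2} = 1
G(15) = mex{1,0,0} = 2
G(16) = mex{2,1,1} = 0
G(17) = mex{0,2,2} = 1
G(18) = mex{1,0,3} = 2
G(19) = mex{2,1,0} = 3
G(20) = mex{3,2,1} = 0
G(21) = mex{0,3,2} = 1
G_A(21) = 1.
Heap B, S = {2, 3, 5, 6}:
G(0) = 0
G(1) = mex{} = 0
G(2) = mex{0} = 1
G(3) = mex{0,0} = 1
G(4) = mex{1,0} = 2
G(5) = mex{1,1,0} = 2
G(6) = mex{2,1,0,0} = 3
G(7) = mex{2,2,1,0} = 3
G(8) = mex{3,2,1,1} = 0
G(9) = mex{3,3,2,1} = 0
G(10) = mex{0,3,2,2} = 1
G(11) = mex{0,0,3,2} = 1
G(12) = mex{1,0,3,3} = 2
G(13) = mex{1,1,0,3} = 2
G(14) = mex{2,1,0,0} = 3
G(15) = mex{2,2,1,0} = 3
G(16) = mex{3,2,1,1} = 0
G(17) = mex{3,3,2,1} = 0
G(18) = mex{0,3,2,2} = 1
G_B(18) = 1.
Heap C, S = {2, 3, 8}:
n :  0  1  2  3  4  5  6  7  8  9 10 11 12 13 14 15 16 17
G :  0  0  1  1  2  0  0  1  1  2  0  0  1  1  2  0  0  1
G_C(17) = 1.
Combined Grundy value = 1 ⊕ 1 ⊕ 1 = 1.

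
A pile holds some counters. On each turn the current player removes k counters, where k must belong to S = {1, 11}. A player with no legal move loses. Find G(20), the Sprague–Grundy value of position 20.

0

n :  0  1  2  3  4  5  6  7  8  9 10 11 12 13 14 15 16 17 18 19 20
G :  0  1  0  1  0  1  0  1  0  1  0  1  0  1  0  1  0  1  0  1  0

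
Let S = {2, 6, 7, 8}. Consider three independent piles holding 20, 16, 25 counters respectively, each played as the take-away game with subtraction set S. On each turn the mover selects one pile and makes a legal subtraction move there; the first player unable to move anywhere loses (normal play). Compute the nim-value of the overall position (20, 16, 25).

3

All piles use S = {2, 6, 7, 8}:
n :  0  1  2  3  4  5  6  7  8  9 10 11 12 13 14 15 16 17 18 19 20 21 22 23 24 25
G :  0  0  1  1  0  0  1  1  2  2  3  3  2  2  0  0  1  1  0  0  1  1  2  2  3  3
Pile A: G(20) = 1.
Pile B: G(16) = 1.
Pile C: G(25) = 3.
Combined Grundy value = 1 ⊕ 1 ⊕ 3 = 3.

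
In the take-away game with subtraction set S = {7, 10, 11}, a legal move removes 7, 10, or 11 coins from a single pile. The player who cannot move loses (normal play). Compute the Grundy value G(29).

n :  0  1  2  3  4  5  6  7  8  9 10 11 12 13 14 15 16 17 18 19 20 21 22 23 24 25 26 27 28 29
G :  0  0  0  0  0  0  0  1  1  1  1  1  1  1  2  2  2  2  0  0  0  0  0  0  0  1  1  1  1  1

1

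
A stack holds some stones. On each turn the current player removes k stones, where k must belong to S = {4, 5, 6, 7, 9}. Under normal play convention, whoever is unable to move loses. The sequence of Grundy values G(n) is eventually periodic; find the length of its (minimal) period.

13

n :  0  1  2  3  4  5  6  7  8  9 10 11 12 13 14 15 16 17 18 19 20 21 22 23 24 25 26 27
G :  0  0  0  0  1  1  1  1  2  2  2  2  3  0  0  0  0  1  1  1  1  2  2  2  2  3  0  0
G(n+13) = G(n) holds for n = 0,…,8 (a full window of length max(S) = 9), so the sequence is purely periodic with period 13.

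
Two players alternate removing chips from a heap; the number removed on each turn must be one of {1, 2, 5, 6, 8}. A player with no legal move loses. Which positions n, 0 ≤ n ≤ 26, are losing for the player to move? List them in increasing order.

0, 3, 7, 10, 14, 17, 21, 24

G(0) = 0
G(1) = mex{0} = 1
G(2) = mex{1,0} = 2
G(3) = mex{2,1} = 0
G(4) = mex{0,2} = 1
G(5) = mex{1,0,0} = 2
G(6) = mex{2,1,1,0} = 3
G(7) = mex{3,2,2,1} = 0
G(8) = mex{0,3,0,2,0} = 1
G(9) = mex{1,0,1,0,1} = 2
G(10) = mex{2,1,2,1,2} = 0
G(11) = mex{0,2,3,2,0} = 1
G(12) = mex{1,0,0,3,1} = 2
G(13) = mex{2,1,1,0,2} = 3
G(14) = mex{3,2,2,1,3} = 0
G(15) = mex{0,3,0,2,0} = 1
G(16) = mex{1,0,1,0,1} = 2
G(17) = mex{2,1,2,1,2} = 0
G(18) = mex{0,2,3,2,0} = 1
G(19) = mex{1,0,0,3,1} = 2
G(20) = mex{2,1,1,0,2} = 3
G(21) = mex{3,2,2,1,3} = 0
G(22) = mex{0,3,0,2,0} = 1
G(23) = mex{1,0,1,0,1} = 2
G(24) = mex{2,1,2,1,2} = 0
G(25) = mex{0,2,3,2,0} = 1
G(26) = mex{1,0,0,3,1} = 2
P-positions are exactly the n with G(n) = 0.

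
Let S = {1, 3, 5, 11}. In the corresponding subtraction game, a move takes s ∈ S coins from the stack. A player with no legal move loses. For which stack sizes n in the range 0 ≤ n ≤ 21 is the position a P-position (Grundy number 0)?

0, 2, 4, 6, 8, 10, 12, 14, 16, 18, 20

G(0) = 0
G(1) = mex{0} = 1
G(2) = mex{1} = 0
G(3) = mex{0,0} = 1
G(4) = mex{1,1} = 0
G(5) = mex{0,0,0} = 1
G(6) = mex{1,1,1} = 0
G(7) = mex{0,0,0} = 1
G(8) = mex{1,1,1} = 0
G(9) = mex{0,0,0} = 1
G(10) = mex{1,1,1} = 0
G(11) = mex{0,0,0,0} = 1
G(12) = mex{1,1,1,1} = 0
G(13) = mex{0,0,0,0} = 1
G(14) = mex{1,1,1,1} = 0
G(15) = mex{0,0,0,0} = 1
G(16) = mex{1,1,1,1} = 0
G(17) = mex{0,0,0,0} = 1
G(18) = mex{1,1,1,1} = 0
G(19) = mex{0,0,0,0} = 1
G(20) = mex{1,1,1,1} = 0
G(21) = mex{0,0,0,0} = 1
P-positions are exactly the n with G(n) = 0.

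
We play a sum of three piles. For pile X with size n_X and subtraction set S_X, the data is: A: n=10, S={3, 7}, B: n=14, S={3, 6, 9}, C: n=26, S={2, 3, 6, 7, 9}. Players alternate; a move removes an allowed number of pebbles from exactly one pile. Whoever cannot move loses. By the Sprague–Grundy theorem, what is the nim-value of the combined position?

Pile A, S = {3, 7}:
n :  0  1  2  3  4  5  6  7  8  9 10
G :  0  0  0  1  1  1  0  2  2  1  0
G_A(10) = 0.
Pile B, S = {3, 6, 9}:
G(0) = 0
G(1) = mex{} = 0
G(2) = mex{} = 0
G(3) = mex{0} = 1
G(4) = mex{0} = 1
G(5) = mex{0} = 1
G(6) = mex{1,0} = 2
G(7) = mex{1,0} = 2
G(8) = mex{1,0} = 2
G(9) = mex{2,1,0} = 3
G(10) = mex{2,1,0} = 3
G(11) = mex{2,1,0} = 3
G(12) = mex{3,2,1} = 0
G(13) = mex{3,2,1} = 0
G(14) = mex{3,2,1} = 0
G_B(14) = 0.
Pile C, S = {2, 3, 6, 7, 9}:
n :  0  1  2  3  4  5  6  7  8  9 10 11 12 13 14 15 16 17 18 19 20 21 22 23 24 25 26
G :  0  0  1  1  2  0  3  1  2  2  3  3  4  0  5  1  4  0  0  1  1  2  2  3  3  5  2
G_C(26) = 2.
Combined Grundy value = 0 ⊕ 0 ⊕ 2 = 2.

2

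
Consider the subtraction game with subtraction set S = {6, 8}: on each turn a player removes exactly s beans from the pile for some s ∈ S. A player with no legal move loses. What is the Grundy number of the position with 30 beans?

n :  0  1  2  3  4  5  6  7  8  9 10 11 12 13 14 15 16 17 18 19 20 21 22 23 24 25 26 27 28 29 30
G :  0  0  0  0  0  0  1  1  1  1  1  1  2  2  0  0  0  0  0  0  1  1  1  1  1  1  2  2  0  0  0

0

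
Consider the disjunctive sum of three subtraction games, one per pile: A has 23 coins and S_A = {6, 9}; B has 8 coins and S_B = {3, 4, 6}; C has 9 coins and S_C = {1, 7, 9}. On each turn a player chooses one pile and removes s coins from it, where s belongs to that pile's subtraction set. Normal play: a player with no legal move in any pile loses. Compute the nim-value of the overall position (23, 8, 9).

Pile A, S = {6, 9}:
n :  0  1  2  3  4  5  6  7  8  9 10 11 12 13 14 15 16 17 18 19 20 21 22 23
G :  0  0  0  0  0  0  1  1  1  1  1  1  2  2  2  0  0  0  0  0  0  1  1  1
G_A(23) = 1.
Pile B, S = {3, 4, 6}:
G(0) = 0
G(1) = mex{} = 0
G(2) = mex{} = 0
G(3) = mex{0} = 1
G(4) = mex{0,0} = 1
G(5) = mex{0,0} = 1
G(6) = mex{1,0,0} = 2
G(7) = mex{1,1,0} = 2
G(8) = mex{1,1,0} = 2
G_B(8) = 2.
Pile C, S = {1, 7, 9}:
G(0) = 0
G(1) = mex{0} = 1
G(2) = mex{1} = 0
G(3) = mex{0} = 1
G(4) = mex{1} = 0
G(5) = mex{0} = 1
G(6) = mex{1} = 0
G(7) = mex{0,0} = 1
G(8) = mex{1,1} = 0
G(9) = mex{0,0,0} = 1
G_C(9) = 1.
Combined Grundy value = 1 ⊕ 2 ⊕ 1 = 2.

2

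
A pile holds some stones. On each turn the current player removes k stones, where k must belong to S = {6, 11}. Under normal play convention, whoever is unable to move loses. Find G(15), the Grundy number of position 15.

2

G(0) = 0
G(1) = mex{} = 0
G(2) = mex{} = 0
G(3) = mex{} = 0
G(4) = mex{} = 0
G(5) = mex{} = 0
G(6) = mex{0} = 1
G(7) = mex{0} = 1
G(8) = mex{0} = 1
G(9) = mex{0} = 1
G(10) = mex{0} = 1
G(11) = mex{0,0} = 1
G(12) = mex{1,0} = 2
G(13) = mex{1,0} = 2
G(14) = mex{1,0} = 2
G(15) = mex{1,0} = 2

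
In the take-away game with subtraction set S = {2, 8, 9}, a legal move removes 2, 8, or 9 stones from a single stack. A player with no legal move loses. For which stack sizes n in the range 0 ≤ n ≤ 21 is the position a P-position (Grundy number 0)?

0, 1, 4, 5, 11, 15, 16, 21

n :  0  1  2  3  4  5  6  7  8  9 10 11 12 13 14 15 16 17 18 19 20 21
G :  0  0  1  1  0  0  1  1  2  2  3  0  2  1  3  0  0  1  1  2  3  0
P-positions are exactly the n with G(n) = 0.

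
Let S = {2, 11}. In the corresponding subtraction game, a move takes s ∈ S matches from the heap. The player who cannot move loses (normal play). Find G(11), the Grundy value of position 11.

1

n :  0  1  2  3  4  5  6  7  8  9 10 11
G :  0  0  1  1  0  0  1  1  0  0  1  1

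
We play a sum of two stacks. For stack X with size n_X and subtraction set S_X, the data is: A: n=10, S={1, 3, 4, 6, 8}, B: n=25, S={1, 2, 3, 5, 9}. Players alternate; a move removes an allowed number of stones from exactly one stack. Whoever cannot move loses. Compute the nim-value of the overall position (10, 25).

0

Stack A, S = {1, 3, 4, 6, 8}:
G(0) = 0
G(1) = mex{0} = 1
G(2) = mex{1} = 0
G(3) = mex{0,0} = 1
G(4) = mex{1,1,0} = 2
G(5) = mex{2,0,1} = 3
G(6) = mex{3,1,0,0} = 2
G(7) = mex{2,2,1,1} = 0
G(8) = mex{0,3,2,0,0} = 1
G(9) = mex{1,2,3,1,1} = 0
G(10) = mex{0,0,2,2,0} = 1
G_A(10) = 1.
Stack B, S = {1, 2, 3, 5, 9}:
G(0) = 0
G(1) = mex{0} = 1
G(2) = mex{1,0} = 2
G(3) = mex{2,1,0} = 3
G(4) = mex{3,2,1} = 0
G(5) = mex{0,3,2,0} = 1
G(6) = mex{1,0,3,1} = 2
G(7) = mex{2,1,0,2} = 3
G(8) = mex{3,2,1,3} = 0
G(9) = mex{0,3,2,0,0} = 1
G(10) = mex{1,0,3,1,1} = 2
G(11) = mex{2,1,0,2,2} = 3
G(12) = mex{3,2,1,3,3} = 0
G(13) = mex{0,3,2,0,0} = 1
G(14) = mex{1,0,3,1,1} = 2
G(15) = mex{2,1,0,2,2} = 3
G(16) = mex{3,2,1,3,3} = 0
G(17) = mex{0,3,2,0,0} = 1
G(18) = mex{1,0,3,1,1} = 2
G(19) = mex{2,1,0,2,2} = 3
G(20) = mex{3,2,1,3,3} = 0
G(21) = mex{0,3,2,0,0} = 1
G(22) = mex{1,0,3,1,1} = 2
G(23) = mex{2,1,0,2,2} = 3
G(24) = mex{3,2,1,3,3} = 0
G(25) = mex{0,3,2,0,0} = 1
G_B(25) = 1.
Combined Grundy value = 1 ⊕ 1 = 0.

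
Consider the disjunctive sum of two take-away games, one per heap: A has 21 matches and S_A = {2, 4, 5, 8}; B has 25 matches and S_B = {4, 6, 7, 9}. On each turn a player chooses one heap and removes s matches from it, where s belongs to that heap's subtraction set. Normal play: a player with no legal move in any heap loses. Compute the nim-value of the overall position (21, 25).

2

Heap A, S = {2, 4, 5, 8}:
G(0) = 0
G(1) = mex{} = 0
G(2) = mex{0} = 1
G(3) = mex{0} = 1
G(4) = mex{1,0} = 2
G(5) = mex{1,0,0} = 2
G(6) = mex{2,1,0} = 3
G(7) = mex{2,1,1} = 0
G(8) = mex{3,2,1,0} = 4
G(9) = mex{0,2,2,0} = 1
G(10) = mex{4,3,2,1} = 0
G(11) = mex{1,0,3,1} = 2
G(12) = mex{0,4,0,2} = 1
G(13) = mex{2,1,4,2} = 0
G(14) = mex{1,0,1,3} = 2
G(15) = mex{0,2,0,0} = 1
G(16) = mex{2,1,2,4} = 0
G(17) = mex{1,0,1,1} = 2
G(18) = mex{0,2,0,0} = 1
G(19) = mex{2,1,2,2} = 0
G(20) = mex{1,0,1,1} = 2
G(21) = mex{0,2,0,0} = 1
G_A(21) = 1.
Heap B, S = {4, 6, 7, 9}:
G(0) = 0
G(1) = mex{} = 0
G(2) = mex{} = 0
G(3) = mex{} = 0
G(4) = mex{0} = 1
G(5) = mex{0} = 1
G(6) = mex{0,0} = 1
G(7) = mex{0,0,0} = 1
G(8) = mex{1,0,0} = 2
G(9) = mex{1,0,0,0} = 2
G(10) = mex{1,1,0,0} = 2
G(11) = mex{1,1,1,0} = 2
G(12) = mex{2,1,1,0} = 3
G(13) = mex{2,1,1,1} = 0
G(14) = mex{2,2,1,1} = 0
G(15) = mex{2,2,2,1} = 0
G(16) = mex{3,2,2,1} = 0
G(17) = mex{0,2,2,2} = 1
G(18) = mex{0,3,2,2} = 1
G(19) = mex{0,0,3,2} = 1
G(20) = mex{0,0,0,2} = 1
G(21) = mex{1,0,0,3} = 2
G(22) = mex{1,0,0,0} = 2
G(23) = mex{1,1,0,0} = 2
G(24) = mex{1,1,1,0} = 2
G(25) = mex{2,1,1,0} = 3
G_B(25) = 3.
Combined Grundy value = 1 ⊕ 3 = 2.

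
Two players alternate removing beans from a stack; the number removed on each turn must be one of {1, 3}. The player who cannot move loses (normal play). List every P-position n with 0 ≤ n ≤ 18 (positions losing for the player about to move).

n :  0  1  2  3  4  5  6  7  8  9 10 11 12 13 14 15 16 17 18
G :  0  1  0  1  0  1  0  1  0  1  0  1  0  1  0  1  0  1  0
P-positions are exactly the n with G(n) = 0.

0, 2, 4, 6, 8, 10, 12, 14, 16, 18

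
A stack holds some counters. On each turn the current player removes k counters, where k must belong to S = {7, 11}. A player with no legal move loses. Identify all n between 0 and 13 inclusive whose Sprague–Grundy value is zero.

G(0) = 0
G(1) = mex{} = 0
G(2) = mex{} = 0
G(3) = mex{} = 0
G(4) = mex{} = 0
G(5) = mex{} = 0
G(6) = mex{} = 0
G(7) = mex{0} = 1
G(8) = mex{0} = 1
G(9) = mex{0} = 1
G(10) = mex{0} = 1
G(11) = mex{0,0} = 1
G(12) = mex{0,0} = 1
G(13) = mex{0,0} = 1
P-positions are exactly the n with G(n) = 0.

0, 1, 2, 3, 4, 5, 6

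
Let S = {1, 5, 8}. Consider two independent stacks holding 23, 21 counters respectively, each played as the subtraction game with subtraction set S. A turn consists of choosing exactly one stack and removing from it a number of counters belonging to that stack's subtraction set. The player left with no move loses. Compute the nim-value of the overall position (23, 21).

All stacks use S = {1, 5, 8}:
G(0) = 0
G(1) = mex{0} = 1
G(2) = mex{1} = 0
G(3) = mex{0} = 1
G(4) = mex{1} = 0
G(5) = mex{0,0} = 1
G(6) = mex{1,1} = 0
G(7) = mex{0,0} = 1
G(8) = mex{1,1,0} = 2
G(9) = mex{2,0,1} = 3
G(10) = mex{3,1,0} = 2
G(11) = mex{2,0,1} = 3
G(12) = mex{3,1,0} = 2
G(13) = mex{2,2,1} = 0
G(14) = mex{0,3,0} = 1
G(15) = mex{1,2,1} = 0
G(16) = mex{0,3,2} = 1
G(17) = mex{1,2,3} = 0
G(18) = mex{0,0,2} = 1
G(19) = mex{1,1,3} = 0
G(20) = mex{0,0,2} = 1
G(21) = mex{1,1,0} = 2
G(22) = mex{2,0,1} = 3
G(23) = mex{3,1,0} = 2
Stack A: G(23) = 2.
Stack B: G(21) = 2.
Combined Grundy value = 2 ⊕ 2 = 0.

0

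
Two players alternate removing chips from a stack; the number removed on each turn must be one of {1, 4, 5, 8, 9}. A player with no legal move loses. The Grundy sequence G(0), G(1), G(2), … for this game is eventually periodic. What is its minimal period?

n :  0  1  2  3  4  5  6  7  8  9 10 11 12 13 14 15 16 17 18 19 20 21 22 23 24 25
G :  0  1  0  1  2  3  2  3  4  5  4  5  0  1  0  1  2  3  2  3  4  5  4  5  0  1
G(n+12) = G(n) holds for n = 0,…,8 (a full window of length max(S) = 9), so the sequence is purely periodic with period 12.

12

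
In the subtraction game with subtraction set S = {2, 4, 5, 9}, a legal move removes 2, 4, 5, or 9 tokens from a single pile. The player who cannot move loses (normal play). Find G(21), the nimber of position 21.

0

n :  0  1  2  3  4  5  6  7  8  9 10 11 12 13 14 15 16 17 18 19 20 21
G :  0  0  1  1  2  2  3  0  0  1  1  2  2  3  0  0  1  1  2  2  3  0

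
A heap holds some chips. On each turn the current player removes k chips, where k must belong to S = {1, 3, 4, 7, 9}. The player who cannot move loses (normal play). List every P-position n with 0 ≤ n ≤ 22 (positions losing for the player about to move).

n :  0  1  2  3  4  5  6  7  8  9 10 11 12 13 14 15 16 17 18 19 20 21 22
G :  0  1  0  1  2  3  2  3  0  1  0  1  2  3  2  3  0  1  0  1  2  3  2
P-positions are exactly the n with G(n) = 0.

0, 2, 8, 10, 16, 18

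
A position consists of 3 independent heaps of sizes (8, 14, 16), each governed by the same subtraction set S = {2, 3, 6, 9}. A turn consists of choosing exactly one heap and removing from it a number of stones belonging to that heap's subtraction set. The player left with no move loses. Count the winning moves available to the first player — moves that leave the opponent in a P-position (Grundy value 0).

4

All heaps use S = {2, 3, 6, 9}:
G(0) = 0
G(1) = mex{} = 0
G(2) = mex{0} = 1
G(3) = mex{0,0} = 1
G(4) = mex{1,0} = 2
G(5) = mex{1,1} = 0
G(6) = mex{2,1,0} = 3
G(7) = mex{0,2,0} = 1
G(8) = mex{3,0,1} = 2
G(9) = mex{1,3,1,0} = 2
G(10) = mex{2,1,2,0} = 3
G(11) = mex{2,2,0,1} = 3
G(12) = mex{3,2,3,1} = 0
G(13) = mex{3,3,1,2} = 0
G(14) = mex{0,3,2,0} = 1
G(15) = mex{0,0,2,3} = 1
G(16) = mex{1,0,3,1} = 2
Heap A: G(8) = 2.
Heap B: G(14) = 1.
Heap C: G(16) = 2.
Combined Grundy value = 2 ⊕ 1 ⊕ 2 = 1.
A winning move leaves total XOR = 0, i.e. changes one component's Grundy value g to g ⊕ X where X is the current total.
Heap A: need g' = 2⊕1 = 3. Options: 8−2→G=3, 8−3→G=0, 8−6→G=1. Hits: 1.
Heap B: need g' = 1⊕1 = 0. Options: 14−2→G=0, 14−3→G=3, 14−6→G=2, 14−9→G=0. Hits: 2.
Heap C: need g' = 2⊕1 = 3. Options: 16−2→G=1, 16−3→G=0, 16−6→G=3, 16−9→G=1. Hits: 1.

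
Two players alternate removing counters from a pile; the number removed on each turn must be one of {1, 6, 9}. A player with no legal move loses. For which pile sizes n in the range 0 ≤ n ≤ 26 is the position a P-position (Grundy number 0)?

G(0) = 0
G(1) = mex{0} = 1
G(2) = mex{1} = 0
G(3) = mex{0} = 1
G(4) = mex{1} = 0
G(5) = mex{0} = 1
G(6) = mex{1,0} = 2
G(7) = mex{2,1} = 0
G(8) = mex{0,0} = 1
G(9) = mex{1,1,0} = 2
G(10) = mex{2,0,1} = 3
G(11) = mex{3,1,0} = 2
G(12) = mex{2,2,1} = 0
G(13) = mex{0,0,0} = 1
G(14) = mex{1,1,1} = 0
G(15) = mex{0,2,2} = 1
G(16) = mex{1,3,0} = 2
G(17) = mex{2,2,1} = 0
G(18) = mex{0,0,2} = 1
G(19) = mex{1,1,3} = 0
G(20) = mex{0,0,2} = 1
G(21) = mex{1,1,0} = 2
G(22) = mex{2,2,1} = 0
G(23) = mex{0,0,0} = 1
G(24) = mex{1,1,1} = 0
G(25) = mex{0,0,2} = 1
G(26) = mex{1,1,0} = 2
P-positions are exactly the n with G(n) = 0.

0, 2, 4, 7, 12, 14, 17, 19, 22, 24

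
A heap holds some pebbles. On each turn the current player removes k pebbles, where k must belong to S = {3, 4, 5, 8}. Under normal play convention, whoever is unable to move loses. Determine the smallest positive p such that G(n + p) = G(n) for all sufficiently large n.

n :  0  1  2  3  4  5  6  7  8  9 10 11 12 13 14 15 16 17 18 19 20 21 22 23
G :  0  0  0  1  1  1  2  2  2  3  3  0  0  0  1  1  1  2  2  2  3  3  0  0
G(n+11) = G(n) holds for n = 0,…,7 (a full window of length max(S) = 8), so the sequence is purely periodic with period 11.

11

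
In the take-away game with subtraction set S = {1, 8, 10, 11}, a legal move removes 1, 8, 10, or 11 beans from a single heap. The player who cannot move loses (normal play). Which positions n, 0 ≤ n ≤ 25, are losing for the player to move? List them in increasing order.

n :  0  1  2  3  4  5  6  7  8  9 10 11 12 13 14 15 16 17 18 19 20 21 22 23 24 25
G :  0  1  0  1  0  1  0  1  2  0  1  2  3  2  3  2  3  2  0  1  2  0  1  0  1  0
P-positions are exactly the n with G(n) = 0.

0, 2, 4, 6, 9, 18, 21, 23, 25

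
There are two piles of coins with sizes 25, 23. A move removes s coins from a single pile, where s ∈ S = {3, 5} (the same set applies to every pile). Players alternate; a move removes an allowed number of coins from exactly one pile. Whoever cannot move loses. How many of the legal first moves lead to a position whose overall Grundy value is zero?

All piles use S = {3, 5}:
n :  0  1  2  3  4  5  6  7  8  9 10 11 12 13 14 15 16 17 18 19 20 21 22 23 24 25
G :  0  0  0  1  1  1  2  2  0  0  0  1  1  1  2  2  0  0  0  1  1  1  2  2  0  0
Pile A: G(25) = 0.
Pile B: G(23) = 2.
Combined Grundy value = 0 ⊕ 2 = 2.
A winning move leaves total XOR = 0, i.e. changes one component's Grundy value g to g ⊕ X where X is the current total.
Pile A: need g' = 0⊕2 = 2. Options: 25−3→G=2, 25−5→G=1. Hits: 1.
Pile B: need g' = 2⊕2 = 0. Options: 23−3→G=1, 23−5→G=0. Hits: 1.

2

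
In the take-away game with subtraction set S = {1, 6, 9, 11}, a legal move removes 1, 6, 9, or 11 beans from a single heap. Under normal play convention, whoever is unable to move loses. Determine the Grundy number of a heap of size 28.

G(0) = 0
G(1) = mex{0} = 1
G(2) = mex{1} = 0
G(3) = mex{0} = 1
G(4) = mex{1} = 0
G(5) = mex{0} = 1
G(6) = mex{1,0} = 2
G(7) = mex{2,1} = 0
G(8) = mex{0,0} = 1
G(9) = mex{1,1,0} = 2
G(10) = mex{2,0,1} = 3
G(11) = mex{3,1,0,0} = 2
G(12) = mex{2,2,1,1} = 0
G(13) = mex{0,0,0,0} = 1
G(14) = mex{1,1,1,1} = 0
G(15) = mex{0,2,2,0} = 1
G(16) = mex{1,3,0,1} = 2
G(17) = mex{2,2,1,2} = 0
G(18) = mex{0,0,2,0} = 1
G(19) = mex{1,1,3,1} = 0
G(20) = mex{0,0,2,2} = 1
G(21) = mex{1,1,0,3} = 2
G(22) = mex{2,2,1,2} = 0
G(23) = mex{0,0,0,0} = 1
G(24) = mex{1,1,1,1} = 0
G(25) = mex{0,0,2,0} = 1
G(26) = mex{1,1,0,1} = 2
G(27) = mex{2,2,1,2} = 0
G(28) = mex{0,0,0,0} = 1

1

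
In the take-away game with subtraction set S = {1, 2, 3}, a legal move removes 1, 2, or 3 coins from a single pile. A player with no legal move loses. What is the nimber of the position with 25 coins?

G(0) = 0
G(1) = mex{0} = 1
G(2) = mex{1,0} = 2
G(3) = mex{2,1,0} = 3
G(4) = mex{3,2,1} = 0
G(5) = mex{0,3,2} = 1
G(6) = mex{1,0,3} = 2
G(7) = mex{2,1,0} = 3
G(8) = mex{3,2,1} = 0
G(9) = mex{0,3,2} = 1
G(10) = mex{1,0,3} = 2
G(11) = mex{2,1,0} = 3
G(12) = mex{3,2,1} = 0
G(13) = mex{0,3,2} = 1
G(14) = mex{1,0,3} = 2
G(15) = mex{2,1,0} = 3
G(16) = mex{3,2,1} = 0
G(17) = mex{0,3,2} = 1
G(18) = mex{1,0,3} = 2
G(19) = mex{2,1,0} = 3
G(20) = mex{3,2,1} = 0
G(21) = mex{0,3,2} = 1
G(22) = mex{1,0,3} = 2
G(23) = mex{2,1,0} = 3
G(24) = mex{3,2,1} = 0
G(25) = mex{0,3,2} = 1

1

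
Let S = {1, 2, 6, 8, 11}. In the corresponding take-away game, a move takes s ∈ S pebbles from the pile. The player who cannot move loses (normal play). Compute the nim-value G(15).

G(0) = 0
G(1) = mex{0} = 1
G(2) = mex{1,0} = 2
G(3) = mex{2,1} = 0
G(4) = mex{0,2} = 1
G(5) = mex{1,0} = 2
G(6) = mex{2,1,0} = 3
G(7) = mex{3,2,1} = 0
G(8) = mex{0,3,2,0} = 1
G(9) = mex{1,0,0,1} = 2
G(10) = mex{2,1,1,2} = 0
G(11) = mex{0,2,2,0,0} = 1
G(12) = mex{1,0,3,1,1} = 2
G(13) = mex{2,1,0,2,2} = 3
G(14) = mex{3,2,1,3,0} = 4
G(15) = mex{4,3,2,0,1} = 5

5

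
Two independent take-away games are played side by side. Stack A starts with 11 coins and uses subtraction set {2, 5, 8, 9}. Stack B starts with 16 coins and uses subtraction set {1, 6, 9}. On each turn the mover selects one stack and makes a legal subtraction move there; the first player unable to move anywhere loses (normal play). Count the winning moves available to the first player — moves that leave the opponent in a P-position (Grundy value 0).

1

Stack A, S = {2, 5, 8, 9}:
n :  0  1  2  3  4  5  6  7  8  9 10 11
G :  0  0  1  1  0  2  1  0  2  1  3  0
G_A(11) = 0.
Stack B, S = {1, 6, 9}:
n :  0  1  2  3  4  5  6  7  8  9 10 11 12 13 14 15 16
G :  0  1  0  1  0  1  2  0  1  2  3  2  0  1  0  1  2
G_B(16) = 2.
Combined Grundy value = 0 ⊕ 2 = 2.
A winning move leaves total XOR = 0, i.e. changes one component's Grundy value g to g ⊕ X where X is the current total.
Stack A: need g' = 0⊕2 = 2. Options: 11−2→G=1, 11−5→G=1, 11−8→G=1, 11−9→G=1. Hits: 0.
Stack B: need g' = 2⊕2 = 0. Options: 16−1→G=1, 16−6→G=3, 16−9→G=0. Hits: 1.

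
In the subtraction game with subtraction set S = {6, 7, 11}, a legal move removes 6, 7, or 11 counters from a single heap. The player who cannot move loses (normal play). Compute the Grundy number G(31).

n :  0  1  2  3  4  5  6  7  8  9 10 11 12 13 14 15 16 17 18 19 20 21 22 23 24 25 26 27 28 29 30 31
G :  0  0  0  0  0  0  1  1  1  1  1  1  2  2  2  2  2  0  0  0  0  0  0  1  1  1  1  1  1  2  2  2

2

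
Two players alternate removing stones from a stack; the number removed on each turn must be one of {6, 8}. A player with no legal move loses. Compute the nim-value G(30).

0

G(0) = 0
G(1) = mex{} = 0
G(2) = mex{} = 0
G(3) = mex{} = 0
G(4) = mex{} = 0
G(5) = mex{} = 0
G(6) = mex{0} = 1
G(7) = mex{0} = 1
G(8) = mex{0,0} = 1
G(9) = mex{0,0} = 1
G(10) = mex{0,0} = 1
G(11) = mex{0,0} = 1
G(12) = mex{1,0} = 2
G(13) = mex{1,0} = 2
G(14) = mex{1,1} = 0
G(15) = mex{1,1} = 0
G(16) = mex{1,1} = 0
G(17) = mex{1,1} = 0
G(18) = mex{2,1} = 0
G(19) = mex{2,1} = 0
G(20) = mex{0,2} = 1
G(21) = mex{0,2} = 1
G(22) = mex{0,0} = 1
G(23) = mex{0,0} = 1
G(24) = mex{0,0} = 1
G(25) = mex{0,0} = 1
G(26) = mex{1,0} = 2
G(27) = mex{1,0} = 2
G(28) = mex{1,1} = 0
G(29) = mex{1,1} = 0
G(30) = mex{1,1} = 0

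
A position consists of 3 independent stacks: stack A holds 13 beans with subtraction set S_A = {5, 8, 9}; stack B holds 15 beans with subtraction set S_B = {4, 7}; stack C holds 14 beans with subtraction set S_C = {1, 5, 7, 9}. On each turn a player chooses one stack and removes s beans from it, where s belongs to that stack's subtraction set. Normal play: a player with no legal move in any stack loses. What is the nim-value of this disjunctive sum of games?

3

Stack A, S = {5, 8, 9}:
n :  0  1  2  3  4  5  6  7  8  9 10 11 12 13
G :  0  0  0  0  0  1  1  1  1  1  2  2  2  2
G_A(13) = 2.
Stack B, S = {4, 7}:
G(0) = 0
G(1) = mex{} = 0
G(2) = mex{} = 0
G(3) = mex{} = 0
G(4) = mex{0} = 1
G(5) = mex{0} = 1
G(6) = mex{0} = 1
G(7) = mex{0,0} = 1
G(8) = mex{1,0} = 2
G(9) = mex{1,0} = 2
G(10) = mex{1,0} = 2
G(11) = mex{1,1} = 0
G(12) = mex{2,1} = 0
G(13) = mex{2,1} = 0
G(14) = mex{2,1} = 0
G(15) = mex{0,2} = 1
G_B(15) = 1.
Stack C, S = {1, 5, 7, 9}:
G(0) = 0
G(1) = mex{0} = 1
G(2) = mex{1} = 0
G(3) = mex{0} = 1
G(4) = mex{1} = 0
G(5) = mex{0,0} = 1
G(6) = mex{1,1} = 0
G(7) = mex{0,0,0} = 1
G(8) = mex{1,1,1} = 0
G(9) = mex{0,0,0,0} = 1
G(10) = mex{1,1,1,1} = 0
G(11) = mex{0,0,0,0} = 1
G(12) = mex{1,1,1,1} = 0
G(13) = mex{0,0,0,0} = 1
G(14) = mex{1,1,1,1} = 0
G_C(14) = 0.
Combined Grundy value = 2 ⊕ 1 ⊕ 0 = 3.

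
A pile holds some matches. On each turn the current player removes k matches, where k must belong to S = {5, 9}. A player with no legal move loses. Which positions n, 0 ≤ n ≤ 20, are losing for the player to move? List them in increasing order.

0, 1, 2, 3, 4, 14, 15, 16, 17, 18

n :  0  1  2  3  4  5  6  7  8  9 10 11 12 13 14 15 16 17 18 19 20
G :  0  0  0  0  0  1  1  1  1  1  2  2  2  2  0  0  0  0  0  1  1
P-positions are exactly the n with G(n) = 0.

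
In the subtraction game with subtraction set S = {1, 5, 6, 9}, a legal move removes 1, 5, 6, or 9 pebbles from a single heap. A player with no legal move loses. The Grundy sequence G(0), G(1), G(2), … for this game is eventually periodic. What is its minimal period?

12

n :  0  1  2  3  4  5  6  7  8  9 10 11 12 13 14 15 16 17 18 19 20 21 22 23 24 25
G :  0  1  0  1  0  1  2  3  2  3  2  3  0  1  0  1  0  1  2  3  2  3  2  3  0  1
G(n+12) = G(n) holds for n = 0,…,8 (a full window of length max(S) = 9), so the sequence is purely periodic with period 12.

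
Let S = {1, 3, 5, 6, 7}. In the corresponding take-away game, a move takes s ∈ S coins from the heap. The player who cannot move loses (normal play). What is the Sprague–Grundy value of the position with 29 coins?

1

G(0) = 0
G(1) = mex{0} = 1
G(2) = mex{1} = 0
G(3) = mex{0,0} = 1
G(4) = mex{1,1} = 0
G(5) = mex{0,0,0} = 1
G(6) = mex{1,1,1,0} = 2
G(7) = mex{2,0,0,1,0} = 3
G(8) = mex{3,1,1,0,1} = 2
G(9) = mex{2,2,0,1,0} = 3
G(10) = mex{3,3,1,0,1} = 2
G(11) = mex{2,2,2,1,0} = 3
G(12) = mex{3,3,3,2,1} = 0
G(13) = mex{0,2,2,3,2} = 1
G(14) = mex{1,3,3,2,3} = 0
G(15) = mex{0,0,2,3,2} = 1
G(16) = mex{1,1,3,2,3} = 0
G(17) = mex{0,0,0,3,2} = 1
G(18) = mex{1,1,1,0,3} = 2
G(19) = mex{2,0,0,1,0} = 3
G(20) = mex{3,1,1,0,1} = 2
G(21) = mex{2,2,0,1,0} = 3
G(22) = mex{3,3,1,0,1} = 2
G(23) = mex{2,2,2,1,0} = 3
G(24) = mex{3,3,3,2,1} = 0
G(25) = mex{0,2,2,3,2} = 1
G(26) = mex{1,3,3,2,3} = 0
G(27) = mex{0,0,2,3,2} = 1
G(28) = mex{1,1,3,2,3} = 0
G(29) = mex{0,0,0,3,2} = 1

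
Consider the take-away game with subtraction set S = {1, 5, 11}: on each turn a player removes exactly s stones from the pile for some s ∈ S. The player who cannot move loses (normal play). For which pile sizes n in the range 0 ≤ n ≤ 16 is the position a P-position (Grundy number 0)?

0, 2, 4, 6, 8, 10, 12, 14, 16

n :  0  1  2  3  4  5  6  7  8  9 10 11 12 13 14 15 16
G :  0  1  0  1  0  1  0  1  0  1  0  1  0  1  0  1  0
P-positions are exactly the n with G(n) = 0.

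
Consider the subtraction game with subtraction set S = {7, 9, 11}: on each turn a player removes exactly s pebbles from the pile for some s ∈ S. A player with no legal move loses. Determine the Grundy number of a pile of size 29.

1

n :  0  1  2  3  4  5  6  7  8  9 10 11 12 13 14 15 16 17 18 19 20 21 22 23 24 25 26 27 28 29
G :  0  0  0  0  0  0  0  1  1  1  1  1  1  1  2  2  2  2  0  0  0  0  0  0  0  1  1  1  1  1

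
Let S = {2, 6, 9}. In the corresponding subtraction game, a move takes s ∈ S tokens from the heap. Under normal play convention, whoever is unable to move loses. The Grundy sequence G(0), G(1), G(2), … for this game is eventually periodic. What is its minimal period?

15

G(0) = 0
G(1) = mex{} = 0
G(2) = mex{0} = 1
G(3) = mex{0} = 1
G(4) = mex{1} = 0
G(5) = mex{1} = 0
G(6) = mex{0,0} = 1
G(7) = mex{0,0} = 1
G(8) = mex{1,1} = 0
G(9) = mex{1,1,0} = 2
G(10) = mex{0,0,0} = 1
G(11) = mex{2,0,1} = 3
G(12) = mex{1,1,1} = 0
G(13) = mex{3,1,0} = 2
G(14) = mex{0,0,0} = 1
G(15) = mex{2,2,1} = 0
G(16) = mex{1,1,1} = 0
G(17) = mex{0,3,0} = 1
G(18) = mex{0,0,2} = 1
G(19) = mex{1,2,1} = 0
G(20) = mex{1,1,3} = 0
G(21) = mex{0,0,0} = 1
G(22) = mex{0,0,2} = 1
G(23) = mex{1,1,1} = 0
G(24) = mex{1,1,0} = 2
G(25) = mex{0,0,0} = 1
G(26) = mex{2,0,1} = 3
G(27) = mex{1,1,1} = 0
G(28) = mex{3,1,0} = 2
G(29) = mex{0,0,0} = 1
G(30) = mex{2,2,1} = 0
G(31) = mex{1,1,1} = 0
G(n+15) = G(n) holds for n = 0,…,8 (a full window of length max(S) = 9), so the sequence is purely periodic with period 15.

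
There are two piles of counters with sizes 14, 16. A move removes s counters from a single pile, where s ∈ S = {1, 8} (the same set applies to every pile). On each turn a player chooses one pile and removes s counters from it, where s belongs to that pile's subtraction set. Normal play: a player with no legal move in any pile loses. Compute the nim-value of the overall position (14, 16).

All piles use S = {1, 8}:
n :  0  1  2  3  4  5  6  7  8  9 10 11 12 13 14 15 16
G :  0  1  0  1  0  1  0  1  2  0  1  0  1  0  1  0  1
Pile A: G(14) = 1.
Pile B: G(16) = 1.
Combined Grundy value = 1 ⊕ 1 = 0.

0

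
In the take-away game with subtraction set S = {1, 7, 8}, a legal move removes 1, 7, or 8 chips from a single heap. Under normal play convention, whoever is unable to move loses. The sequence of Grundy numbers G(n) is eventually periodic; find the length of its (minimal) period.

15

G(0) = 0
G(1) = mex{0} = 1
G(2) = mex{1} = 0
G(3) = mex{0} = 1
G(4) = mex{1} = 0
G(5) = mex{0} = 1
G(6) = mex{1} = 0
G(7) = mex{0,0} = 1
G(8) = mex{1,1,0} = 2
G(9) = mex{2,0,1} = 3
G(10) = mex{3,1,0} = 2
G(11) = mex{2,0,1} = 3
G(12) = mex{3,1,0} = 2
G(13) = mex{2,0,1} = 3
G(14) = mex{3,1,0} = 2
G(15) = mex{2,2,1} = 0
G(16) = mex{0,3,2} = 1
G(17) = mex{1,2,3} = 0
G(18) = mex{0,3,2} = 1
G(19) = mex{1,2,3} = 0
G(20) = mex{0,3,2} = 1
G(21) = mex{1,2,3} = 0
G(22) = mex{0,0,2} = 1
G(23) = mex{1,1,0} = 2
G(24) = mex{2,0,1} = 3
G(25) = mex{3,1,0} = 2
G(26) = mex{2,0,1} = 3
G(27) = mex{3,1,0} = 2
G(28) = mex{2,0,1} = 3
G(29) = mex{3,1,0} = 2
G(30) = mex{2,2,1} = 0
G(31) = mex{0,3,2} = 1
G(n+15) = G(n) holds for n = 0,…,7 (a full window of length max(S) = 8), so the sequence is purely periodic with period 15.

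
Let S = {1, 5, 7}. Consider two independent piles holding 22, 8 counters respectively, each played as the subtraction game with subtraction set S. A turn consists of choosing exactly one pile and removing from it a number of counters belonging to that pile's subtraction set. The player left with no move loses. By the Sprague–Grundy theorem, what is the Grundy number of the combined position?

All piles use S = {1, 5, 7}:
G(0) = 0
G(1) = mex{0} = 1
G(2) = mex{1} = 0
G(3) = mex{0} = 1
G(4) = mex{1} = 0
G(5) = mex{0,0} = 1
G(6) = mex{1,1} = 0
G(7) = mex{0,0,0} = 1
G(8) = mex{1,1,1} = 0
G(9) = mex{0,0,0} = 1
G(10) = mex{1,1,1} = 0
G(11) = mex{0,0,0} = 1
G(12) = mex{1,1,1} = 0
G(13) = mex{0,0,0} = 1
G(14) = mex{1,1,1} = 0
G(15) = mex{0,0,0} = 1
G(16) = mex{1,1,1} = 0
G(17) = mex{0,0,0} = 1
G(18) = mex{1,1,1} = 0
G(19) = mex{0,0,0} = 1
G(20) = mex{1,1,1} = 0
G(21) = mex{0,0,0} = 1
G(22) = mex{1,1,1} = 0
Pile A: G(22) = 0.
Pile B: G(8) = 0.
Combined Grundy value = 0 ⊕ 0 = 0.

0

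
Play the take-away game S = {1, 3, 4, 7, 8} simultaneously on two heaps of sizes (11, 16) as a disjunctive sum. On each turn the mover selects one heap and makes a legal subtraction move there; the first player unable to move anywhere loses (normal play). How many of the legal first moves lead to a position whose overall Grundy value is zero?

2

All heaps use S = {1, 3, 4, 7, 8}:
n :  0  1  2  3  4  5  6  7  8  9 10 11 12 13 14 15 16
G :  0  1  0  1  2  3  2  3  4  5  4  0  1  0  1  2  3
Heap A: G(11) = 0.
Heap B: G(16) = 3.
Combined Grundy value = 0 ⊕ 3 = 3.
A winning move leaves total XOR = 0, i.e. changes one component's Grundy value g to g ⊕ X where X is the current total.
Heap A: need g' = 0⊕3 = 3. Options: 11−1→G=4, 11−3→G=4, 11−4→G=3, 11−7→G=2, 11−8→G=1. Hits: 1.
Heap B: need g' = 3⊕3 = 0. Options: 16−1→G=2, 16−3→G=0, 16−4→G=1, 16−7→G=5, 16−8→G=4. Hits: 1.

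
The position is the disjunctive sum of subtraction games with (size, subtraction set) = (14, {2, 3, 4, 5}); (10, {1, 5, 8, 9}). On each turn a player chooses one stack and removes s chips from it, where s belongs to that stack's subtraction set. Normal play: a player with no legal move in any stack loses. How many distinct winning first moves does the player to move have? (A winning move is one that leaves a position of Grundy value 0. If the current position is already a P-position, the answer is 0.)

3

Stack A, S = {2, 3, 4, 5}:
n :  0  1  2  3  4  5  6  7  8  9 10 11 12 13 14
G :  0  0  1  1  2  2  3  0  0  1  1  2  2  3  0
G_A(14) = 0.
Stack B, S = {1, 5, 8, 9}:
n :  0  1  2  3  4  5  6  7  8  9 10
G :  0  1  0  1  0  1  0  1  2  3  2
G_B(10) = 2.
Combined Grundy value = 0 ⊕ 2 = 2.
A winning move leaves total XOR = 0, i.e. changes one component's Grundy value g to g ⊕ X where X is the current total.
Stack A: need g' = 0⊕2 = 2. Options: 14−2→G=2, 14−3→G=2, 14−4→G=1, 14−5→G=1. Hits: 2.
Stack B: need g' = 2⊕2 = 0. Options: 10−1→G=3, 10−5→G=1, 10−8→G=0, 10−9→G=1. Hits: 1.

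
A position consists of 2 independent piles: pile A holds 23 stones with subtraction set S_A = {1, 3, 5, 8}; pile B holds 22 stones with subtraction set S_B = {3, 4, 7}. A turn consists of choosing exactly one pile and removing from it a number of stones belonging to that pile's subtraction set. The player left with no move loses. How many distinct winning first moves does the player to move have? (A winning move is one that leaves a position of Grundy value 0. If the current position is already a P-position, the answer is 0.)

Pile A, S = {1, 3, 5, 8}:
G(0) = 0
G(1) = mex{0} = 1
G(2) = mex{1} = 0
G(3) = mex{0,0} = 1
G(4) = mex{1,1} = 0
G(5) = mex{0,0,0} = 1
G(6) = mex{1,1,1} = 0
G(7) = mex{0,0,0} = 1
G(8) = mex{1,1,1,0} = 2
G(9) = mex{2,0,0,1} = 3
G(10) = mex{3,1,1,0} = 2
G(11) = mex{2,2,0,1} = 3
G(12) = mex{3,3,1,0} = 2
G(13) = mex{2,2,2,1} = 0
G(14) = mex{0,3,3,0} = 1
G(15) = mex{1,2,2,1} = 0
G(16) = mex{0,0,3,2} = 1
G(17) = mex{1,1,2,3} = 0
G(18) = mex{0,0,0,2} = 1
G(19) = mex{1,1,1,3} = 0
G(20) = mex{0,0,0,2} = 1
G(21) = mex{1,1,1,0} = 2
G(22) = mex{2,0,0,1} = 3
G(23) = mex{3,1,1,0} = 2
G_A(23) = 2.
Pile B, S = {3, 4, 7}:
G(0) = 0
G(1) = mex{} = 0
G(2) = mex{} = 0
G(3) = mex{0} = 1
G(4) = mex{0,0} = 1
G(5) = mex{0,0} = 1
G(6) = mex{1,0} = 2
G(7) = mex{1,1,0} = 2
G(8) = mex{1,1,0} = 2
G(9) = mex{2,1,0} = 3
G(10) = mex{2,2,1} = 0
G(11) = mex{2,2,1} = 0
G(12) = mex{3,2,1} = 0
G(13) = mex{0,3,2} = 1
G(14) = mex{0,0,2} = 1
G(15) = mex{0,0,2} = 1
G(16) = mex{1,0,3} = 2
G(17) = mex{1,1,0} = 2
G(18) = mex{1,1,0} = 2
G(19) = mex{2,1,0} = 3
G(20) = mex{2,2,1} = 0
G(21) = mex{2,2,1} = 0
G(22) = mex{3,2,1} = 0
G_B(22) = 0.
Combined Grundy value = 2 ⊕ 0 = 2.
A winning move leaves total XOR = 0, i.e. changes one component's Grundy value g to g ⊕ X where X is the current total.
Pile A: need g' = 2⊕2 = 0. Options: 23−1→G=3, 23−3→G=1, 23−5→G=1, 23−8→G=0. Hits: 1.
Pile B: need g' = 0⊕2 = 2. Options: 22−3→G=3, 22−4→G=2, 22−7→G=1. Hits: 1.

2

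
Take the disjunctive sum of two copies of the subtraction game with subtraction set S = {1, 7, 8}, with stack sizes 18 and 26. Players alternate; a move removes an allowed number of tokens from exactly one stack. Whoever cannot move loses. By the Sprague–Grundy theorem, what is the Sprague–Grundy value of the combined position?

All stacks use S = {1, 7, 8}:
G(0) = 0
G(1) = mex{0} = 1
G(2) = mex{1} = 0
G(3) = mex{0} = 1
G(4) = mex{1} = 0
G(5) = mex{0} = 1
G(6) = mex{1} = 0
G(7) = mex{0,0} = 1
G(8) = mex{1,1,0} = 2
G(9) = mex{2,0,1} = 3
G(10) = mex{3,1,0} = 2
G(11) = mex{2,0,1} = 3
G(12) = mex{3,1,0} = 2
G(13) = mex{2,0,1} = 3
G(14) = mex{3,1,0} = 2
G(15) = mex{2,2,1} = 0
G(16) = mex{0,3,2} = 1
G(17) = mex{1,2,3} = 0
G(18) = mex{0,3,2} = 1
G(19) = mex{1,2,3} = 0
G(20) = mex{0,3,2} = 1
G(21) = mex{1,2,3} = 0
G(22) = mex{0,0,2} = 1
G(23) = mex{1,1,0} = 2
G(24) = mex{2,0,1} = 3
G(25) = mex{3,1,0} = 2
G(26) = mex{2,0,1} = 3
Stack A: G(18) = 1.
Stack B: G(26) = 3.
Combined Grundy value = 1 ⊕ 3 = 2.

2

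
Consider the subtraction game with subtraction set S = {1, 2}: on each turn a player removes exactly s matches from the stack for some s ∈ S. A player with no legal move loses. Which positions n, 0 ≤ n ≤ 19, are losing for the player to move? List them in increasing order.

0, 3, 6, 9, 12, 15, 18

G(0) = 0
G(1) = mex{0} = 1
G(2) = mex{1,0} = 2
G(3) = mex{2,1} = 0
G(4) = mex{0,2} = 1
G(5) = mex{1,0} = 2
G(6) = mex{2,1} = 0
G(7) = mex{0,2} = 1
G(8) = mex{1,0} = 2
G(9) = mex{2,1} = 0
G(10) = mex{0,2} = 1
G(11) = mex{1,0} = 2
G(12) = mex{2,1} = 0
G(13) = mex{0,2} = 1
G(14) = mex{1,0} = 2
G(15) = mex{2,1} = 0
G(16) = mex{0,2} = 1
G(17) = mex{1,0} = 2
G(18) = mex{2,1} = 0
G(19) = mex{0,2} = 1
P-positions are exactly the n with G(n) = 0.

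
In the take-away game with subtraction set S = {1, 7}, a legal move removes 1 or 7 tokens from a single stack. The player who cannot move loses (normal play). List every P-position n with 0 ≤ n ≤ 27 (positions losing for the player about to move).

n :  0  1  2  3  4  5  6  7  8  9 10 11 12 13 14 15 16 17 18 19 20 21 22 23 24 25 26 27
G :  0  1  0  1  0  1  0  1  0  1  0  1  0  1  0  1  0  1  0  1  0  1  0  1  0  1  0  1
P-positions are exactly the n with G(n) = 0.

0, 2, 4, 6, 8, 10, 12, 14, 16, 18, 20, 22, 24, 26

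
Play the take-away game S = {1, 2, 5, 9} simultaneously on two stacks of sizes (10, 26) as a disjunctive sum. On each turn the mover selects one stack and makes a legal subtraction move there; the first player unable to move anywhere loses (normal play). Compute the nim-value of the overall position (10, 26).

0

All stacks use S = {1, 2, 5, 9}:
G(0) = 0
G(1) = mex{0} = 1
G(2) = mex{1,0} = 2
G(3) = mex{2,1} = 0
G(4) = mex{0,2} = 1
G(5) = mex{1,0,0} = 2
G(6) = mex{2,1,1} = 0
G(7) = mex{0,2,2} = 1
G(8) = mex{1,0,0} = 2
G(9) = mex{2,1,1,0} = 3
G(10) = mex{3,2,2,1} = 0
G(11) = mex{0,3,0,2} = 1
G(12) = mex{1,0,1,0} = 2
G(13) = mex{2,1,2,1} = 0
G(14) = mex{0,2,3,2} = 1
G(15) = mex{1,0,0,0} = 2
G(16) = mex{2,1,1,1} = 0
G(17) = mex{0,2,2,2} = 1
G(18) = mex{1,0,0,3} = 2
G(19) = mex{2,1,1,0} = 3
G(20) = mex{3,2,2,1} = 0
G(21) = mex{0,3,0,2} = 1
G(22) = mex{1,0,1,0} = 2
G(23) = mex{2,1,2,1} = 0
G(24) = mex{0,2,3,2} = 1
G(25) = mex{1,0,0,0} = 2
G(26) = mex{2,1,1,1} = 0
Stack A: G(10) = 0.
Stack B: G(26) = 0.
Combined Grundy value = 0 ⊕ 0 = 0.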